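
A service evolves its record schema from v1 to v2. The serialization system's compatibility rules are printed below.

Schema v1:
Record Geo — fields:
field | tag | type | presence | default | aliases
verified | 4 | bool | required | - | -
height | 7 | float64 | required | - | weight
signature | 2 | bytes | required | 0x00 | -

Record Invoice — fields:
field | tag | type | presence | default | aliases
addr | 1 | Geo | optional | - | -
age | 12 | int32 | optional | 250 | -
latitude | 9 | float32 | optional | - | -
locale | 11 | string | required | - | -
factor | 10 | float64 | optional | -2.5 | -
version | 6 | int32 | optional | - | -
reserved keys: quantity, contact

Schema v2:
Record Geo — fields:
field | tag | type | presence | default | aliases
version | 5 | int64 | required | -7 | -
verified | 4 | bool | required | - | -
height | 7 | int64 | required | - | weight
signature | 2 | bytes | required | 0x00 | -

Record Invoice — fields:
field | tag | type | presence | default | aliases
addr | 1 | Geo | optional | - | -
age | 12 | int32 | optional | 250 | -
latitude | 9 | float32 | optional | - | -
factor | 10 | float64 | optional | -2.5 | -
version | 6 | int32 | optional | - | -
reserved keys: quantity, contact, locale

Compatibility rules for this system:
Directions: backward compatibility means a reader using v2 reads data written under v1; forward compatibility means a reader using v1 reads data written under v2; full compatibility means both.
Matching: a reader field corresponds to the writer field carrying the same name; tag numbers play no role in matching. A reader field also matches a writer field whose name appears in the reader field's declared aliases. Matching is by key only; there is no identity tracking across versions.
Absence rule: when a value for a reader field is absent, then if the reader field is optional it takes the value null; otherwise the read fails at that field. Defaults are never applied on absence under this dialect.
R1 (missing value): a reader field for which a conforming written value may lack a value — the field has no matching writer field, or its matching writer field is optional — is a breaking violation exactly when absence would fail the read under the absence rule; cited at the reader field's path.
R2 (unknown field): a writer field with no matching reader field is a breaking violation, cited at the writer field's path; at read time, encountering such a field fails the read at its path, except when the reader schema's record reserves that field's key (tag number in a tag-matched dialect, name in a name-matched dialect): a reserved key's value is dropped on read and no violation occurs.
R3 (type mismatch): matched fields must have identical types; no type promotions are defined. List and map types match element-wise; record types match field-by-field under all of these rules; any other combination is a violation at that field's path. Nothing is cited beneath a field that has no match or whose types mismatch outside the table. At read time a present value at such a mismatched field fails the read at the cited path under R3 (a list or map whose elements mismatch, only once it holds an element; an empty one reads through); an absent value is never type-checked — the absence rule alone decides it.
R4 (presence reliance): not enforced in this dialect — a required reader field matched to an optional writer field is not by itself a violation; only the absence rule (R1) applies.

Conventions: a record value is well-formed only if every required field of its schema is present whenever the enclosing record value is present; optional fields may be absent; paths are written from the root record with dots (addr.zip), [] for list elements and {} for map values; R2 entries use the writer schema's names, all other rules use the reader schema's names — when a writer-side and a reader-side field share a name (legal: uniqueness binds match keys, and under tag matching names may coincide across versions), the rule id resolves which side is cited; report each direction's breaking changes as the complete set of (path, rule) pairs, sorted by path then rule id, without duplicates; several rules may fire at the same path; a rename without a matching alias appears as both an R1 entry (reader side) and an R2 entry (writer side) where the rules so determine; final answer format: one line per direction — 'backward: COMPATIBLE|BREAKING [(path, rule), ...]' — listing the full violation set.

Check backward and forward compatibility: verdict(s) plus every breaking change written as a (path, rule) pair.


backward: BREAKING [(addr.height, R3), (addr.version, R1)]; forward: BREAKING [(addr.height, R3), (addr.version, R2), (locale, R1)]

in Invoice below, arrows point writer -> reader
backward analysis of Invoice with v2 as reader and v1 as writer:
  addr: Geo -> Geo, writer optional; from addr
  age: int32 -> int32, writer optional; from age
  latitude: float32 -> float32, writer optional; from latitude
  factor: float64 -> float64, writer optional; from factor
  version: int32 -> int32, writer optional; from version
  leftover writer field: locale
  addr.version has no writer counterpart
  addr.verified: bool -> bool, writer required; from addr.verified
  addr.height: float64 -> int64, writer required; from addr.height
  addr.signature: bytes -> bytes, writer required; from addr.signature
  R3 fires at addr.height
  R1 fires at addr.version
  => backward verdict for Invoice: BREAKING, 2 violation(s)
forward analysis of Invoice with v1 as reader and v2 as writer:
  addr: Geo -> Geo, writer optional; from addr
  age: int32 -> int32, writer optional; from age
  latitude: float32 -> float32, writer optional; from latitude
  locale has no writer counterpart
  factor: float64 -> float64, writer optional; from factor
  version: int32 -> int32, writer optional; from version
  addr.verified: bool -> bool, writer required; from addr.verified
  addr.height: int64 -> float64, writer required; from addr.height
  addr.signature: bytes -> bytes, writer required; from addr.signature
  leftover writer field: addr.version
  R3 fires at addr.height
  R2 fires at addr.version
  R1 fires at locale
  => forward verdict for Invoice: BREAKING, 3 violation(s)


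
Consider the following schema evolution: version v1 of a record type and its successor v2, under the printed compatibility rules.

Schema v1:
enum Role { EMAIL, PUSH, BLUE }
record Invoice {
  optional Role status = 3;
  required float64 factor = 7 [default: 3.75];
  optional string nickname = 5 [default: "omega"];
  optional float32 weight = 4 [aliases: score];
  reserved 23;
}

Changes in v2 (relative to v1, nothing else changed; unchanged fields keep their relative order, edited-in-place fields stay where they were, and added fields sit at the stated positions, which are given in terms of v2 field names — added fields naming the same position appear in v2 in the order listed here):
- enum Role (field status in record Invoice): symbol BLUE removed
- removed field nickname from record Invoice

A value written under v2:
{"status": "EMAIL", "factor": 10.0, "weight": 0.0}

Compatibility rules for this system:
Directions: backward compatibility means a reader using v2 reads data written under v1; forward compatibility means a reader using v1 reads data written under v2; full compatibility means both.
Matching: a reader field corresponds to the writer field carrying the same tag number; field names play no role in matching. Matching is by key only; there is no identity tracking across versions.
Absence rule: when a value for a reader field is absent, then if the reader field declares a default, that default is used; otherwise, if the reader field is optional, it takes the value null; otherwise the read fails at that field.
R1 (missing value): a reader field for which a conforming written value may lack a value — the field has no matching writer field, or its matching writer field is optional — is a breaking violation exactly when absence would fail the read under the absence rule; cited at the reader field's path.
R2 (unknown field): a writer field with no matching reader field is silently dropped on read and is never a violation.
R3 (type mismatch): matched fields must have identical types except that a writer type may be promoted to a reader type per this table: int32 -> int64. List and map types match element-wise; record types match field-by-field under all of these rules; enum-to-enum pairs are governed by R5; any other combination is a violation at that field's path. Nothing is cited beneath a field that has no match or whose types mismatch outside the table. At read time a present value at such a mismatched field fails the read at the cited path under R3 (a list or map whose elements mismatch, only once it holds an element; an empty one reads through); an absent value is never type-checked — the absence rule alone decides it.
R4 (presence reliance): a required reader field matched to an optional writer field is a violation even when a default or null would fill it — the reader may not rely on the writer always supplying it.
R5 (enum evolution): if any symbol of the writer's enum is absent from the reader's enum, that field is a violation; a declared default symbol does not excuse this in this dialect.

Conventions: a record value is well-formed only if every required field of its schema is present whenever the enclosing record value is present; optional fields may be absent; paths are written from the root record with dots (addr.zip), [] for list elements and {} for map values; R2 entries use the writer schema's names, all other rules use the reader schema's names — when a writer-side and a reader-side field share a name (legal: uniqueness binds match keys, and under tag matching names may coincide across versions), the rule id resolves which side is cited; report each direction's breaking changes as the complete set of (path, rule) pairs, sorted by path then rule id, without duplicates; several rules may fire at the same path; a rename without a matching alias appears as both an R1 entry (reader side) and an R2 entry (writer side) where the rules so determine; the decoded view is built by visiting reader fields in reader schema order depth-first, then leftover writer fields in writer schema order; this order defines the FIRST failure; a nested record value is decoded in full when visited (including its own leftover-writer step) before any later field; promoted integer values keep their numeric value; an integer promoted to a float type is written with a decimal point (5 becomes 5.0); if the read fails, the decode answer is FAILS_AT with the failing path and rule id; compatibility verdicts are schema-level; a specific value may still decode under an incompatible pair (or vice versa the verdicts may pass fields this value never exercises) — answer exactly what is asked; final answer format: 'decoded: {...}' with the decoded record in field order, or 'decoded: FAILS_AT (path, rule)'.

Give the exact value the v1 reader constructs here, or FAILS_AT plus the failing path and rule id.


decoded: {"status": "EMAIL", "factor": 10.0, "nickname": "omega", "weight": 0.0}

arrows below run writer -> reader for Invoice
decoding the Invoice value with the v1 reader:
  status := "EMAIL"
  factor := 10.0
  nickname := "omega" (missing; default applied)
  weight := 0.0
  => decoded: {"status": "EMAIL", "factor": 10.0, "nickname": "omega", "weight": 0.0}
diffs on Invoice not affecting the asked answer:
  enum Role (field status in record Invoice): symbol BLUE removed -> matters for Invoice compatibility verdicts, not for this value's decode
  removed field nickname from record Invoice -> inert under this dialect — no rule fires on Invoice and the result does not move


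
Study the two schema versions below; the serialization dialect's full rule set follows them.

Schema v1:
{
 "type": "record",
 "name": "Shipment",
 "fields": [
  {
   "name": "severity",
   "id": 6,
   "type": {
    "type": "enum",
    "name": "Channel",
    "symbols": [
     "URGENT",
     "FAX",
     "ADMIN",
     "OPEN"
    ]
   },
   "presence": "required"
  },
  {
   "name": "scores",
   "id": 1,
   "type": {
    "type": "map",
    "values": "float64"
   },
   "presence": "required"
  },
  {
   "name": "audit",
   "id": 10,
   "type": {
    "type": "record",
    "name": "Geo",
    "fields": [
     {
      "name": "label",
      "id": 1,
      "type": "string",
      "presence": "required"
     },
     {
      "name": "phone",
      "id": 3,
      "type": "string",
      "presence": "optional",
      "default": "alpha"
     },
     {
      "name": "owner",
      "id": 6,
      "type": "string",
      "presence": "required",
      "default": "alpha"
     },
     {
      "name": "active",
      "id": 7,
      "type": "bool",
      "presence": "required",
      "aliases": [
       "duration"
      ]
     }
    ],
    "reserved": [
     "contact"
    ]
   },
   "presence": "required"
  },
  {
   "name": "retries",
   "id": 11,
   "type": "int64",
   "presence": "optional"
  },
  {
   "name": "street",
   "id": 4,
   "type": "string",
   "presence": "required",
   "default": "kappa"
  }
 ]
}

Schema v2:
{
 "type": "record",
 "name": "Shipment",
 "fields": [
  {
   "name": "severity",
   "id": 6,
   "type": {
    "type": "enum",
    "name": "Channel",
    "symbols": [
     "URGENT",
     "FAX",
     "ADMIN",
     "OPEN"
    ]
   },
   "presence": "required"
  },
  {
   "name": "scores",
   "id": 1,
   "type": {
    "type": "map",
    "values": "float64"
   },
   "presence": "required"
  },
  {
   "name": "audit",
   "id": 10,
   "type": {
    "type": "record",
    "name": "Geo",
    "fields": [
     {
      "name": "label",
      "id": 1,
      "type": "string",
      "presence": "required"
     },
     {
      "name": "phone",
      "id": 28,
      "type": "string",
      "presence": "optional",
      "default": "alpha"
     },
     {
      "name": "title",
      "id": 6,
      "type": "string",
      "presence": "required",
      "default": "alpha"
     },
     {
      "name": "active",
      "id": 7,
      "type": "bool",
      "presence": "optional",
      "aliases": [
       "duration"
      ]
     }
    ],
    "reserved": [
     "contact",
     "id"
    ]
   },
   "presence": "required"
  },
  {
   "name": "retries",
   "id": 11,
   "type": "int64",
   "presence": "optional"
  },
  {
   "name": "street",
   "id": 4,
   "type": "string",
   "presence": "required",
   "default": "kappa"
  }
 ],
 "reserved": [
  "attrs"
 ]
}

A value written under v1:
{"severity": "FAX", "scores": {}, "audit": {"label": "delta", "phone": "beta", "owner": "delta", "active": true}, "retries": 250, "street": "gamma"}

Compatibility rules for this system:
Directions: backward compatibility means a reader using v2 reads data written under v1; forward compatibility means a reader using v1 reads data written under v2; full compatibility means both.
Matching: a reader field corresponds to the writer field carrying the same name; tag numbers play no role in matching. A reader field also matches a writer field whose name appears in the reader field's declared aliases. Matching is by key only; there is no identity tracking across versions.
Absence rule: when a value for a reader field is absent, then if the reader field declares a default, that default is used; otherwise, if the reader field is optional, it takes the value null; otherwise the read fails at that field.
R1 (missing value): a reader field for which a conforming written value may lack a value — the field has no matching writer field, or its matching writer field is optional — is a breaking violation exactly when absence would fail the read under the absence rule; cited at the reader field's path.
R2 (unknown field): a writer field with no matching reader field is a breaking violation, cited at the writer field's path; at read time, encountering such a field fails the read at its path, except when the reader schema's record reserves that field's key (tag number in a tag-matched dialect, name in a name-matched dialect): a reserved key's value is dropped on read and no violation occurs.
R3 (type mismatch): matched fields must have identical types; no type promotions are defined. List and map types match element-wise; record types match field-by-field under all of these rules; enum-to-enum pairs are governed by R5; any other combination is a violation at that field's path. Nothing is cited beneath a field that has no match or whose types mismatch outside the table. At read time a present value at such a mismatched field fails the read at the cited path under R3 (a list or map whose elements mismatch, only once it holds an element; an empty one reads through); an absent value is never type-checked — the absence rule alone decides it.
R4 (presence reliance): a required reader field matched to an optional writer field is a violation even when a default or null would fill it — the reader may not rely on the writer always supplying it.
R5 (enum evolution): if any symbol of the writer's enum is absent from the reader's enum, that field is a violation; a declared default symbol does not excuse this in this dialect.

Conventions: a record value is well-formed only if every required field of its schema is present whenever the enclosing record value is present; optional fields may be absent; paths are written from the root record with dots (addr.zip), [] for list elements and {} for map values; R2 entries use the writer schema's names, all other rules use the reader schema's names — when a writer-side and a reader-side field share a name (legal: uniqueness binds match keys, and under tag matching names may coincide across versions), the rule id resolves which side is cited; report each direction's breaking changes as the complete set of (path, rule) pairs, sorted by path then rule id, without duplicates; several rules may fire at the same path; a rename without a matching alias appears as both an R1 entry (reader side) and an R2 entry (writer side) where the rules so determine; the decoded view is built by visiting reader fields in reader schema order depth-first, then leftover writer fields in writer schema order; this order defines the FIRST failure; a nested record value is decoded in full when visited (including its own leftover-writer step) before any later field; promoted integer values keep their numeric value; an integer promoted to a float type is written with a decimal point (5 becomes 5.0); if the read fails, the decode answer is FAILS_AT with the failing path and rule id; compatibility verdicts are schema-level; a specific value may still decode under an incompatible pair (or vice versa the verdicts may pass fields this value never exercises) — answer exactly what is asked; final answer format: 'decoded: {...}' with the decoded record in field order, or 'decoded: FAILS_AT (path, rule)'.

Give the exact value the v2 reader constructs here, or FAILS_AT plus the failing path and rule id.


arrows below run writer -> reader for Shipment
migrating the Shipment value to v2:
  severity := "FAX"
  scores := {}
  audit.label := "delta"
  audit.phone := "beta"
  audit.title := "alpha" (no value, default fills)
  audit.active := true
  read fails at audit.owner under R2 (unknown field)
  => FAILS_AT (audit.owner, R2)
diffs on Shipment not affecting the asked answer:
  field phone in record Geo: tag 3 changed to 28 -> no rule fires on it and the decoded Shipment view is identical with or without it
  field active in record Geo: required changed to optional -> affects the rule determinations only; this particular Shipment value decodes identically

decoded: FAILS_AT (audit.owner, R2)


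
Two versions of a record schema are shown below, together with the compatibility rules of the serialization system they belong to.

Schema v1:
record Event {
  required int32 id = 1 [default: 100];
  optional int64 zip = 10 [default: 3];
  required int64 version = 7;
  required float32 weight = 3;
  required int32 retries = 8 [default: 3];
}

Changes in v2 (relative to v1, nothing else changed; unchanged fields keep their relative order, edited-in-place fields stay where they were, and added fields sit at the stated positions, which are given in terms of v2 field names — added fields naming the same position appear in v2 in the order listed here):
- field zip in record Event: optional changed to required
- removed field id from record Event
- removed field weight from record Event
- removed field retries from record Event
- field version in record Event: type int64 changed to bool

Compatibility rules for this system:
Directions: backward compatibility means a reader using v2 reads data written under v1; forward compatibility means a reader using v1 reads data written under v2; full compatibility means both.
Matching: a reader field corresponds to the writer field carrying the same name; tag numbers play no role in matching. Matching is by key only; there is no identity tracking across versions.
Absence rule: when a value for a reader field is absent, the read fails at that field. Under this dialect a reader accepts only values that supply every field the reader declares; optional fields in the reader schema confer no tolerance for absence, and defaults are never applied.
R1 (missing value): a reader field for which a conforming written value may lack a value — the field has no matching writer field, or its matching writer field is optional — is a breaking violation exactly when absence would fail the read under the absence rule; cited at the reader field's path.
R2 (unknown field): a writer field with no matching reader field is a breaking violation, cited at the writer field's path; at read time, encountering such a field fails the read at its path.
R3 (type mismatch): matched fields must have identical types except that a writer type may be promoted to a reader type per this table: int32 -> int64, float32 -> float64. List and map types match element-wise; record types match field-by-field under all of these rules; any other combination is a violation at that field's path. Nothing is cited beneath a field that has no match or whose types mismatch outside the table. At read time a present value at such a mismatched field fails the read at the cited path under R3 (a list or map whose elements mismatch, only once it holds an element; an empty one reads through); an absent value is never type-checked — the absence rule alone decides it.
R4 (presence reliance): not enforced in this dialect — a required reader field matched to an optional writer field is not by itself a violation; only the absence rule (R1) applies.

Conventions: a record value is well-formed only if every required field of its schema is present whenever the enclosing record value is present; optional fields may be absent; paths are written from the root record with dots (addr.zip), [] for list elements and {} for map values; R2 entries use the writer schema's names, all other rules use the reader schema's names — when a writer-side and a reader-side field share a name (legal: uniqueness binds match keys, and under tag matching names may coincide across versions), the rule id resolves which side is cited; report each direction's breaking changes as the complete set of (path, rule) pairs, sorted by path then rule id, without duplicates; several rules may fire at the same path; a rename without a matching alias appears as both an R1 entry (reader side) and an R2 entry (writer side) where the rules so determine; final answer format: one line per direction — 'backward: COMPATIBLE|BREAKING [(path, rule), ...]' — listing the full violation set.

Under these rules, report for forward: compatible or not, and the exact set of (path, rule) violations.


the writer's type comes first in each Event pair
forward analysis of Event with v1 as reader and v2 as writer:
  id: no writer match
  writer required, int64 -> int64: reader zip maps from writer zip
  writer required, bool -> int64: reader version maps from writer version
  weight: no writer match
  retries: no writer match
  violation R1 at id
  violation R1 at retries
  violation R3 at version
  violation R1 at weight
  forward on Event therefore BREAKING (4)

forward: BREAKING [(id, R1), (retries, R1), (version, R3), (weight, R1)]


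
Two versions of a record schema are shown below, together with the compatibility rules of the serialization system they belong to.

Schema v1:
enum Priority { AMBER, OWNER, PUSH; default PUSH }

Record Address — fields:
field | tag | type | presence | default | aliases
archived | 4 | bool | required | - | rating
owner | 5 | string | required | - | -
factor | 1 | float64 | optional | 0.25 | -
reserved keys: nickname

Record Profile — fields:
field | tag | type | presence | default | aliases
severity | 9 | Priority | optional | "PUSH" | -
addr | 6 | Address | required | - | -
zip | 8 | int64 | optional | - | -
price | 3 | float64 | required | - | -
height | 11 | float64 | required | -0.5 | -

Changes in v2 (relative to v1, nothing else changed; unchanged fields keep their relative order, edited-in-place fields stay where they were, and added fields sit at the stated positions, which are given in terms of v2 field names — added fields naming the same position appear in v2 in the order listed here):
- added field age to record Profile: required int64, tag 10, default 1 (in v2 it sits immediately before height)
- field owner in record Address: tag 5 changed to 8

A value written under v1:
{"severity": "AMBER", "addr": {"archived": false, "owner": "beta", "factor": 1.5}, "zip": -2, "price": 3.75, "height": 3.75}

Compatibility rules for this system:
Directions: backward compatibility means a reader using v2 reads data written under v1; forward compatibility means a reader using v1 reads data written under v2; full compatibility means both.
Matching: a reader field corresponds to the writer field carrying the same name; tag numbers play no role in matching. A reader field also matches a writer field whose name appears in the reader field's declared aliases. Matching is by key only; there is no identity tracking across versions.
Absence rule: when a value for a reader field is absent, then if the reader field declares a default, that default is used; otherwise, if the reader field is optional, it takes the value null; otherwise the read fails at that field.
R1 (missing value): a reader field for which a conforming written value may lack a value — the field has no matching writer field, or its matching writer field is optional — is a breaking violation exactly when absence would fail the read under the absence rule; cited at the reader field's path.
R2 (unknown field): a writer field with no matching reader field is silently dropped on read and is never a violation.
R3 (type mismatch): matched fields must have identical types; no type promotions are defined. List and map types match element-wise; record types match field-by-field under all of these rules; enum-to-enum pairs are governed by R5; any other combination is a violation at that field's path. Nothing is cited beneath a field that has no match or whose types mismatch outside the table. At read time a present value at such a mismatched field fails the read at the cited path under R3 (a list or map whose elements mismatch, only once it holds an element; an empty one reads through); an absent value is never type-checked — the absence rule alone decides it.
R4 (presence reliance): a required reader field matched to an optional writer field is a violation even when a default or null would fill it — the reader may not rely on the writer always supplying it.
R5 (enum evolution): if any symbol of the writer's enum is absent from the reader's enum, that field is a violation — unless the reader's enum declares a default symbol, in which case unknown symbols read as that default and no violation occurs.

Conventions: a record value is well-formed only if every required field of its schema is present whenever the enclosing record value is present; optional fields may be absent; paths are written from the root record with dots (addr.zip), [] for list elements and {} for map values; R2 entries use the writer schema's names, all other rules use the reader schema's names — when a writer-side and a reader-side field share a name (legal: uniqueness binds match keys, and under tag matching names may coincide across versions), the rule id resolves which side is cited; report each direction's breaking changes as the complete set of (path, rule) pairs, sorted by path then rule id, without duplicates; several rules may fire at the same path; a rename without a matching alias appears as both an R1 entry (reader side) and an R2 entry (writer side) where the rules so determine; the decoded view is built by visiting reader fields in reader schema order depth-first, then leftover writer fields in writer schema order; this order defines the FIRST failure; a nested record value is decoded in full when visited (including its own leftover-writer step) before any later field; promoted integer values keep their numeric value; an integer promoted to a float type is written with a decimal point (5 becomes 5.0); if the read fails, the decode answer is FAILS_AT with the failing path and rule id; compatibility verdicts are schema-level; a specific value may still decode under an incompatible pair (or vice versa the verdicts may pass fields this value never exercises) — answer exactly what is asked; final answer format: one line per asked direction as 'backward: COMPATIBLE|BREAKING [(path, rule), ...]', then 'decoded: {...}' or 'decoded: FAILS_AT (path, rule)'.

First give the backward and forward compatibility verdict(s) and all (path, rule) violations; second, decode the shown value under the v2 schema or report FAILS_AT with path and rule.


the writer's type comes first in each Profile pair
backward pass over Profile, reader schema v2, writer schema v1:
  Priority -> Priority, writer optional: severity aligns to severity
  Address -> Address, writer required: addr aligns to addr
  int64 -> int64, writer optional: zip aligns to zip
  float64 -> float64, writer required: price aligns to price
  no writer field matches reader age
  float64 -> float64, writer required: height aligns to height
  bool -> bool, writer required: addr.archived aligns to addr.archived
  string -> string, writer required: addr.owner aligns to addr.owner
  float64 -> float64, writer optional: addr.factor aligns to addr.factor
  => no violations; backward on Profile: COMPATIBLE
forward pass over Profile, reader schema v1, writer schema v2:
  Priority -> Priority, writer optional: severity aligns to severity
  Address -> Address, writer required: addr aligns to addr
  int64 -> int64, writer optional: zip aligns to zip
  float64 -> float64, writer required: price aligns to price
  float64 -> float64, writer required: height aligns to height
  writer age: unknown to reader
  bool -> bool, writer required: addr.archived aligns to addr.archived
  string -> string, writer required: addr.owner aligns to addr.owner
  float64 -> float64, writer optional: addr.factor aligns to addr.factor
  => no violations; forward on Profile: COMPATIBLE
migrating the Profile value to v2:
  severity := "AMBER"
  addr.archived := false
  addr.owner := "beta"
  addr.factor := 1.5
  zip := -2
  price := 3.75
  age := 1 (absent -> default)
  height := 3.75
  => decoded: {"severity": "AMBER", "addr": {"archived": false, "owner": "beta", "factor": 1.5}, "zip": -2, "price": 3.75, "age": 1, "height": 3.75}

backward: COMPATIBLE []; forward: COMPATIBLE []; decoded: {"severity": "AMBER", "addr": {"archived": false, "owner": "beta", "factor": 1.5}, "zip": -2, "price": 3.75, "age": 1, "height": 3.75}


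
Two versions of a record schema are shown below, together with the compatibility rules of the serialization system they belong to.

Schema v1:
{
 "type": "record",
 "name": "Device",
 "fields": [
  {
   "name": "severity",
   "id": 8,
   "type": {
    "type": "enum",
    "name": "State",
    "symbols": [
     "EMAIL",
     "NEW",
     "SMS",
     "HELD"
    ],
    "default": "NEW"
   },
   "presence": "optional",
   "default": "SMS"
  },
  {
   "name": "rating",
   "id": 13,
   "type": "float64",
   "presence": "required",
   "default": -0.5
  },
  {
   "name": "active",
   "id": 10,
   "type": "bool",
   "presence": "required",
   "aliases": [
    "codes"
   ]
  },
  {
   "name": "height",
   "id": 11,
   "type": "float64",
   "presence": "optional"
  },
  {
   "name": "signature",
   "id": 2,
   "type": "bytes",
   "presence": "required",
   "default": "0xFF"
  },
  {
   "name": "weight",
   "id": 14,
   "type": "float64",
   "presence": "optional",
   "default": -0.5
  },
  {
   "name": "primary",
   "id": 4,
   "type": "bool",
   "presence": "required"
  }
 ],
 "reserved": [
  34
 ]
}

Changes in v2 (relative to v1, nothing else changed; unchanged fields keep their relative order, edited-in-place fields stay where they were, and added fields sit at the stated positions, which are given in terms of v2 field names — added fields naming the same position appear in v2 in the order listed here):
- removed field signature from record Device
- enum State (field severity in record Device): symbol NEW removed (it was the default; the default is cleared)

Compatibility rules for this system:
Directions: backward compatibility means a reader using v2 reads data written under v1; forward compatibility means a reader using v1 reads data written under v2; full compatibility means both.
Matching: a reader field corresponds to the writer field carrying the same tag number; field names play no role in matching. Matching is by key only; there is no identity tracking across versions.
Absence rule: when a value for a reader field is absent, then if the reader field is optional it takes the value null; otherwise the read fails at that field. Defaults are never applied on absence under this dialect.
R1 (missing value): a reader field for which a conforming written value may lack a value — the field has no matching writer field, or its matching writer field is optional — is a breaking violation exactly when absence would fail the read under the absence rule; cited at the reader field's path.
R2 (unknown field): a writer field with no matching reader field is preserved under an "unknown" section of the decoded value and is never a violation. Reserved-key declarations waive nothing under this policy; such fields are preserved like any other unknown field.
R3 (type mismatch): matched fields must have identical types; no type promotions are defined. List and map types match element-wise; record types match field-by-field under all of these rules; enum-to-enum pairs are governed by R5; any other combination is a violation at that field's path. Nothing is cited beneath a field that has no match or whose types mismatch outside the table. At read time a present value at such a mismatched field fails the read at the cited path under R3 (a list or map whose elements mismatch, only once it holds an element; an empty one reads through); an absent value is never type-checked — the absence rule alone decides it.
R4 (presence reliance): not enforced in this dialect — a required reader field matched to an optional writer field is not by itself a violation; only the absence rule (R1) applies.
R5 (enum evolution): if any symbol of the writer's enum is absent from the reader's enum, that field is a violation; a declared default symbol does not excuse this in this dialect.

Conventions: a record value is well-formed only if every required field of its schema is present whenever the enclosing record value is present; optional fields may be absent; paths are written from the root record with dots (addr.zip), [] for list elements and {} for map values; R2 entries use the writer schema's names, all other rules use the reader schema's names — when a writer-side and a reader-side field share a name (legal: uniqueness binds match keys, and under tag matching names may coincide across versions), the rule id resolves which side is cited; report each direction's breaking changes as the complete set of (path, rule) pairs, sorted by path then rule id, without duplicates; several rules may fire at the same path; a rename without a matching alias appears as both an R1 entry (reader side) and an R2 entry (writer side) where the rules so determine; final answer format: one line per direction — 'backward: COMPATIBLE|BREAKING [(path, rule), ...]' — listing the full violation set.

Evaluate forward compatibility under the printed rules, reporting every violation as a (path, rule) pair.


forward: BREAKING [(signature, R1)]

in Device below, arrows point writer -> reader
forward for Device (reader v1, writer v2):
  writer optional, State -> State: reader severity maps from writer severity
  writer required, float64 -> float64: reader rating maps from writer rating
  writer required, bool -> bool: reader active maps from writer active
  writer optional, float64 -> float64: reader height maps from writer height
  no writer field matches reader signature
  writer optional, float64 -> float64: reader weight maps from writer weight
  writer required, bool -> bool: reader primary maps from writer primary
  violation R1 at signature
  => forward: BREAKING (1)
the other Device changes do not affect what is asked:
  enum State (field severity in record Device): symbol NEW removed (it was the default; the default is cleared) -> fires only in the backward direction of Device, which is not asked here


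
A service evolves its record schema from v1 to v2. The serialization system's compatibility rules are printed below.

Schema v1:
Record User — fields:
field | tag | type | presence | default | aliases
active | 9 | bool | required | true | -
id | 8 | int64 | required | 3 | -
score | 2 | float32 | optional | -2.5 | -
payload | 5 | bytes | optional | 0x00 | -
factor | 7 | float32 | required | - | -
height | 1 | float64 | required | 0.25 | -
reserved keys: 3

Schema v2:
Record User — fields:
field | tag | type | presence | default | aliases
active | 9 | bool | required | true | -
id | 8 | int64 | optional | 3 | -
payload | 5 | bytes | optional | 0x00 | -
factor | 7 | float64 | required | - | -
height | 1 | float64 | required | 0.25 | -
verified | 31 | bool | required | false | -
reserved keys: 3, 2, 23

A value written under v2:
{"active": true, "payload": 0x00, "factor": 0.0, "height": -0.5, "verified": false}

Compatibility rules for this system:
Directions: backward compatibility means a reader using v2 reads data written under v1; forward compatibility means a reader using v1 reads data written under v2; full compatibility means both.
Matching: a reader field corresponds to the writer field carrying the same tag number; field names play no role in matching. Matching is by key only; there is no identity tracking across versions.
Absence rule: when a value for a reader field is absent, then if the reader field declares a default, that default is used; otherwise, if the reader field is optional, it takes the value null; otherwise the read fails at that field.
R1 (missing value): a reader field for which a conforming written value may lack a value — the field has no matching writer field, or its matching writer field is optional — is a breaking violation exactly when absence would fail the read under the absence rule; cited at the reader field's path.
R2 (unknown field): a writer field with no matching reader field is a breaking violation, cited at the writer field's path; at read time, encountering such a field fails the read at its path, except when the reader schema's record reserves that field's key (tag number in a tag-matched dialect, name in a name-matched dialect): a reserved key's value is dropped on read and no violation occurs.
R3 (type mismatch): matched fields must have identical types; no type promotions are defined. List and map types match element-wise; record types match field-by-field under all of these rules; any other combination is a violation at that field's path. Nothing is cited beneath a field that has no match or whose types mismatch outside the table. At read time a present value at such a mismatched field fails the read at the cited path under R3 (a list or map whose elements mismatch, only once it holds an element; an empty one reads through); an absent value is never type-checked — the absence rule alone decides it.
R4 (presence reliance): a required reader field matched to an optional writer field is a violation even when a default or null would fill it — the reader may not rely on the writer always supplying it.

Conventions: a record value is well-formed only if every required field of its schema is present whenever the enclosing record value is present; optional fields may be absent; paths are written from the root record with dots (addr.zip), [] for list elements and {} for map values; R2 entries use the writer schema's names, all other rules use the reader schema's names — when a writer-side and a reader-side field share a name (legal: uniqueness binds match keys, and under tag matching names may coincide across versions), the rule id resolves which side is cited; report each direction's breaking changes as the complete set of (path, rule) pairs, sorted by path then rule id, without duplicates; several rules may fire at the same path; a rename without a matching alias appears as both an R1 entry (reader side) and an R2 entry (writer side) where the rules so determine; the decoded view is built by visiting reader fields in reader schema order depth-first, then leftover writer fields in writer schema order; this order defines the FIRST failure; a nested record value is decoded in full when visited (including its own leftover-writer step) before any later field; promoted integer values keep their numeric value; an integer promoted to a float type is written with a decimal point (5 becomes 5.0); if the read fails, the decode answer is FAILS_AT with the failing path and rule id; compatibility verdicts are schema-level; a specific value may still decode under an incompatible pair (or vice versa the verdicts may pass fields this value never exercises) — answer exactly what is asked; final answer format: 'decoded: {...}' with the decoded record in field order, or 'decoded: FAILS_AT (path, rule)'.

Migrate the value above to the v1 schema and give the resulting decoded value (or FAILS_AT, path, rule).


the writer's type comes first in each User pair
decode (reader v1):
  active := true
  id := 3 (absent -> default)
  score := -2.5 (absent -> default)
  payload := 0x00
  read fails at factor under R3
  => FAILS_AT (factor, R3)
diffs on User not affecting the asked answer:
  added field verified to record User: required bool, tag 31, default false (in v2 it sits last) -> matters for User compatibility verdicts, not for this value's decode
  field id in record User: required changed to optional -> matters for User compatibility verdicts, not for this value's decode
  removed field score from record User (its key 2 joins the reserved list) -> fires no rule on User under this dialect and leaves the result unchanged

decoded: FAILS_AT (factor, R3)
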